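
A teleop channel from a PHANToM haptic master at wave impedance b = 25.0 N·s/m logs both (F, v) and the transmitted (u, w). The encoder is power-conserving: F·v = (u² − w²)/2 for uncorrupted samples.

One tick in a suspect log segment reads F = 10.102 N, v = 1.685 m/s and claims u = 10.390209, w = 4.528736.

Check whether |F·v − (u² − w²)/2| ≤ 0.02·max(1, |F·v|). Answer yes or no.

F·v = 10.102×1.685 = 17.021870 W.
(u² − w²)/2 = (107.956443 − 20.509450)/2 = 43.723497 W.
|Δ| = 26.701627;  2% of max(1, |F·v|) = 0.340437.

no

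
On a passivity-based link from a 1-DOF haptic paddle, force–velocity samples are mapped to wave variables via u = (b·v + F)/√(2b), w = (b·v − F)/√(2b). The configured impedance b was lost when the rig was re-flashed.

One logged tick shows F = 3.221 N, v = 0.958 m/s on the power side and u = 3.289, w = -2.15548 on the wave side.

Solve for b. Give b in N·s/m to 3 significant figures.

u + w = 1.1335;  u + w = √(2b)·v, so √(2b) = 1.1335/0.958 = 1.1832.
b = (√(2b))²/2 = 1.4000/2 = 0.7000.
(Check via u − w = 2F/√(2b): u − w = 5.4445, 2F/√(2b) = 5.4445.)

b = 0.7 N·s/m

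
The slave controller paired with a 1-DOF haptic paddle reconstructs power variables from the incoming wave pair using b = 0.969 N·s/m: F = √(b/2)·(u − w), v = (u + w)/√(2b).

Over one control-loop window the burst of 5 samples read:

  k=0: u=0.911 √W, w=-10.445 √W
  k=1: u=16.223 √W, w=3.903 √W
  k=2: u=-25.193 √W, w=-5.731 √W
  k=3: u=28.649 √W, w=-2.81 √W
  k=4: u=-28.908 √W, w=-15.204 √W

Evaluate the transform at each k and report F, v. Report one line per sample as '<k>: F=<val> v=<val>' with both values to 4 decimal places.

0: F=7.9045 v=-6.8485
1: F=8.5755 v=14.4571
2: F=-13.5467 v=-22.2136
3: F=21.8974 v=18.5609
4: F=-9.5388 v=-31.6869

k=0: u−w=11.3560, u+w=-9.5340; √(b/2)=0.6961, √(2b)=1.3921; F=0.6961×11.356=7.9045, v=-9.5340/1.3921=-6.8485
k=1: u−w=12.3200, u+w=20.1260; √(b/2)=0.6961, √(2b)=1.3921; F=0.6961×12.32=8.5755, v=20.1260/1.3921=14.4571
k=2: u−w=-19.4620, u+w=-30.9240; √(b/2)=0.6961, √(2b)=1.3921; F=0.6961×(-19.462)=-13.5467, v=-30.9240/1.3921=-22.2136
k=3: u−w=31.4590, u+w=25.8390; √(b/2)=0.6961, √(2b)=1.3921; F=0.6961×31.459=21.8974, v=25.8390/1.3921=18.5609
k=4: u−w=-13.7040, u+w=-44.1120; √(b/2)=0.6961, √(2b)=1.3921; F=0.6961×(-13.704)=-9.5388, v=-44.1120/1.3921=-31.6869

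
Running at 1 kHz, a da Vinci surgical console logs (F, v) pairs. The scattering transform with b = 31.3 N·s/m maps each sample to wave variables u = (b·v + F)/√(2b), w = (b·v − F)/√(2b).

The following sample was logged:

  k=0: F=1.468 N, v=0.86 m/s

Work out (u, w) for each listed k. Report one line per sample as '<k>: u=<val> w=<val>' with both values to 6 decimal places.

0: u=3.587708 w=3.216626

k=0: b·v=31.3×0.86=26.918000; √(2b)=7.912016; u=(26.918000+1.468)/7.912016=3.587708, w=(26.918000−1.468)/7.912016=3.216626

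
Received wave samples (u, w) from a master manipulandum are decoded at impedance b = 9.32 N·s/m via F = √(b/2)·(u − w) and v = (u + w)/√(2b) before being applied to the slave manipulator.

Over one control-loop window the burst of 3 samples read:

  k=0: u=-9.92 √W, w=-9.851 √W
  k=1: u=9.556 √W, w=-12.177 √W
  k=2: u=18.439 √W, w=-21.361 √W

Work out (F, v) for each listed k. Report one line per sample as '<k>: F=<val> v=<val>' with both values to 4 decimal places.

0: F=-0.1490 v=-4.5794
1: F=46.9151 v=-0.6071
2: F=85.9164 v=-0.6768

k=0: u−w=-0.0690, u+w=-19.7710; √(b/2)=2.1587, √(2b)=4.3174; F=2.1587×(-0.069)=-0.1490, v=-19.7710/4.3174=-4.5794
k=1: u−w=21.7330, u+w=-2.6210; √(b/2)=2.1587, √(2b)=4.3174; F=2.1587×21.733=46.9151, v=-2.6210/4.3174=-0.6071
k=2: u−w=39.8000, u+w=-2.9220; √(b/2)=2.1587, √(2b)=4.3174; F=2.1587×39.8=85.9164, v=-2.9220/4.3174=-0.6768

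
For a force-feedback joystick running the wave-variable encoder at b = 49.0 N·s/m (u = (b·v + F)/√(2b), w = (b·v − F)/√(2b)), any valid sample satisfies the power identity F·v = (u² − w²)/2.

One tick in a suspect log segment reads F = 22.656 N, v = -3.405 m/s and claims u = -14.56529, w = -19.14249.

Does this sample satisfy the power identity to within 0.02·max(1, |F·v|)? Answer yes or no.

yes

F·v = 22.656×(-3.405) = -77.1437 W.
(u² − w²)/2 = (212.1477 − 366.4349)/2 = -77.1436 W.
|Δ| = 0.0001;  2% of max(1, |F·v|) = 1.5429.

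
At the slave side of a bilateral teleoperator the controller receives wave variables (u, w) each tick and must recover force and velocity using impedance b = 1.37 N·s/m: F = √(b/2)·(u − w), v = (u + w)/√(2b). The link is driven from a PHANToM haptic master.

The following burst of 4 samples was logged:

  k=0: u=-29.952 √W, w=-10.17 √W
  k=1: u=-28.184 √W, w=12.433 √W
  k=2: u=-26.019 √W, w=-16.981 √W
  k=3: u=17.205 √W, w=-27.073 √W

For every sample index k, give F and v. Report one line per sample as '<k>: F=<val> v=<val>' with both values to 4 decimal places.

k=0: u−w=-19.7820, u+w=-40.1220; √(b/2)=0.8276, √(2b)=1.6553; F=0.8276×(-19.782)=-16.3725, v=-40.1220/1.6553=-24.2386
k=1: u−w=-40.6170, u+w=-15.7510; √(b/2)=0.8276, √(2b)=1.6553; F=0.8276×(-40.617)=-33.6165, v=-15.7510/1.6553=-9.5155
k=2: u−w=-9.0380, u+w=-43.0000; √(b/2)=0.8276, √(2b)=1.6553; F=0.8276×(-9.038)=-7.4803, v=-43.0000/1.6553=-25.9773
k=3: u−w=44.2780, u+w=-9.8680; √(b/2)=0.8276, √(2b)=1.6553; F=0.8276×44.278=36.6466, v=-9.8680/1.6553=-5.9615

0: F=-16.3725 v=-24.2386
1: F=-33.6165 v=-9.5155
2: F=-7.4803 v=-25.9773
3: F=36.6466 v=-5.9615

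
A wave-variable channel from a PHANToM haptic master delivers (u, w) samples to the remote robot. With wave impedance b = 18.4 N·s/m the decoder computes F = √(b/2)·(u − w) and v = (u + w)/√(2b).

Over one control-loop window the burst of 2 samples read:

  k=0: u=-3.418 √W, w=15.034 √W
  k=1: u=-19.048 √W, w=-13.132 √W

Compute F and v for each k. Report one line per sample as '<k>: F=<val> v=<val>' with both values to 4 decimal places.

0: F=-55.9677 v=1.9148
1: F=-17.9441 v=-5.3047

k=0: u−w=-18.4520, u+w=11.6160; √(b/2)=3.0332, √(2b)=6.0663; F=3.0332×(-18.452)=-55.9677, v=11.6160/6.0663=1.9148
k=1: u−w=-5.9160, u+w=-32.1800; √(b/2)=3.0332, √(2b)=6.0663; F=3.0332×(-5.916)=-17.9441, v=-32.1800/6.0663=-5.3047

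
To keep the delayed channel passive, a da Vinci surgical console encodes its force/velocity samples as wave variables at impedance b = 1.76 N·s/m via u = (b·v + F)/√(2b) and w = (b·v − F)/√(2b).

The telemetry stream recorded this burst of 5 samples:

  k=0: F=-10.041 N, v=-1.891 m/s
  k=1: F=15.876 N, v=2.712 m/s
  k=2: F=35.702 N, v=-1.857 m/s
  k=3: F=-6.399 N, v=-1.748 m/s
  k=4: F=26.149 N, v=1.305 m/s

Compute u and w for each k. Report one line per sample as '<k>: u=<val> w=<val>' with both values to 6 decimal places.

k=0: b·v=1.76×(-1.891)=-3.328160; √(2b)=1.876166; u=(-3.328160+(-10.041))/1.876166=-7.125786, w=(-3.328160−(-10.041))/1.876166=3.577956
k=1: b·v=1.76×2.712=4.773120; √(2b)=1.876166; u=(4.773120+15.876)/1.876166=11.006018, w=(4.773120−15.876)/1.876166=-5.917855
k=2: b·v=1.76×(-1.857)=-3.268320; √(2b)=1.876166; u=(-3.268320+35.702)/1.876166=17.287210, w=(-3.268320−35.702)/1.876166=-20.771250
k=3: b·v=1.76×(-1.748)=-3.076480; √(2b)=1.876166; u=(-3.076480+(-6.399))/1.876166=-5.050448, w=(-3.076480−(-6.399))/1.876166=1.770909
k=4: b·v=1.76×1.305=2.296800; √(2b)=1.876166; u=(2.296800+26.149)/1.876166=15.161662, w=(2.296800−26.149)/1.876166=-12.713265

0: u=-7.125786 w=3.577956
1: u=11.006018 w=-5.917855
2: u=17.287210 w=-20.771250
3: u=-5.050448 w=1.770909
4: u=15.161662 w=-12.713265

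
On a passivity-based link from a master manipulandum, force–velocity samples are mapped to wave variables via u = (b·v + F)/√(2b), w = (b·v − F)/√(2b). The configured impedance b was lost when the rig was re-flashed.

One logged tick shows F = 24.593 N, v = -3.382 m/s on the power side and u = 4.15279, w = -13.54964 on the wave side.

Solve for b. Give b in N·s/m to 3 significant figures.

u + w = -9.3969;  u + w = √(2b)·v, so √(2b) = -9.3969/(-3.382) = 2.7785.
b = (√(2b))²/2 = 7.7200/2 = 3.8600.
(Check via u − w = 2F/√(2b): u − w = 17.7024, 2F/√(2b) = 17.7024.)

b = 3.86 N·s/m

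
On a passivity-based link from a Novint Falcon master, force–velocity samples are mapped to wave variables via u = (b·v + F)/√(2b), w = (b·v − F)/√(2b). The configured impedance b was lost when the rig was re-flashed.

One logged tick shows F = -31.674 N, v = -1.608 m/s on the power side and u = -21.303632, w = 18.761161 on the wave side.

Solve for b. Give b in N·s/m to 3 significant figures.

u + w = -2.542471;  u + w = √(2b)·v, so √(2b) = -2.542471/(-1.608) = 1.581139.
b = (√(2b))²/2 = 2.500000/2 = 1.250000.
(Check via u − w = 2F/√(2b): u − w = -40.064793, 2F/√(2b) = -40.064797.)

b = 1.25 N·s/m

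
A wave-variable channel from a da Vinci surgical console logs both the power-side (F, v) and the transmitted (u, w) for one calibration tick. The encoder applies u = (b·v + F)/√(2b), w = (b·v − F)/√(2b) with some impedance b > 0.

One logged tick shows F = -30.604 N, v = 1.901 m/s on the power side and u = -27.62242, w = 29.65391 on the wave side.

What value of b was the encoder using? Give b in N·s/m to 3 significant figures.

u + w = 2.03149;  u + w = √(2b)·v, so √(2b) = 2.03149/1.901 = 1.06864.
b = (√(2b))²/2 = 1.14200/2 = 0.57100.
(Check via u − w = 2F/√(2b): u − w = -57.27633, 2F/√(2b) = -57.27639.)

b = 0.571 N·s/m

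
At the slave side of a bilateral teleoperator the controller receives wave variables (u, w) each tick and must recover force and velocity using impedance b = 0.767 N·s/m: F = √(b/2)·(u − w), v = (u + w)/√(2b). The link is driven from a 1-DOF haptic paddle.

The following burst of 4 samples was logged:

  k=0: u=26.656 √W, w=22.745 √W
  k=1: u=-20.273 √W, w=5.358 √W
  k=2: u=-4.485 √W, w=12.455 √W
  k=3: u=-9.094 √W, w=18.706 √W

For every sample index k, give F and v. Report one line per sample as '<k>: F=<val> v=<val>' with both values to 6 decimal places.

0: F=2.421980 v=39.886237
1: F=-15.872606 v=-12.042331
2: F=-10.490498 v=6.434957
3: F=-17.215811 v=7.760703

k=0: u−w=3.911000, u+w=49.401000; √(b/2)=0.619274, √(2b)=1.238548; F=0.619274×3.911=2.421980, v=49.401000/1.238548=39.886237
k=1: u−w=-25.631000, u+w=-14.915000; √(b/2)=0.619274, √(2b)=1.238548; F=0.619274×(-25.631)=-15.872606, v=-14.915000/1.238548=-12.042331
k=2: u−w=-16.940000, u+w=7.970000; √(b/2)=0.619274, √(2b)=1.238548; F=0.619274×(-16.94)=-10.490498, v=7.970000/1.238548=6.434957
k=3: u−w=-27.800000, u+w=9.612000; √(b/2)=0.619274, √(2b)=1.238548; F=0.619274×(-27.8)=-17.215811, v=9.612000/1.238548=7.760703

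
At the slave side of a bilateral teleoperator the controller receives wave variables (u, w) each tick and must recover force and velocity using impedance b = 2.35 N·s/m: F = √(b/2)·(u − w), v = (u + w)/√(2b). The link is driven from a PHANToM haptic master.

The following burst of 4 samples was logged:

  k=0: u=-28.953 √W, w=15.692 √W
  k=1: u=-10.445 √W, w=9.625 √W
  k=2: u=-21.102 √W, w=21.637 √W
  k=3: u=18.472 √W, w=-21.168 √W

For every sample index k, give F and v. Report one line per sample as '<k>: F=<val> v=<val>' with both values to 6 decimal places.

0: F=-48.394027 v=-6.116843
1: F=-21.755362 v=-0.378238
2: F=-46.327972 v=0.246777
3: F=42.968736 v=-1.243572

k=0: u−w=-44.645000, u+w=-13.261000; √(b/2)=1.083974, √(2b)=2.167948; F=1.083974×(-44.645)=-48.394027, v=-13.261000/2.167948=-6.116843
k=1: u−w=-20.070000, u+w=-0.820000; √(b/2)=1.083974, √(2b)=2.167948; F=1.083974×(-20.07)=-21.755362, v=-0.820000/2.167948=-0.378238
k=2: u−w=-42.739000, u+w=0.535000; √(b/2)=1.083974, √(2b)=2.167948; F=1.083974×(-42.739)=-46.327972, v=0.535000/2.167948=0.246777
k=3: u−w=39.640000, u+w=-2.696000; √(b/2)=1.083974, √(2b)=2.167948; F=1.083974×39.64=42.968736, v=-2.696000/2.167948=-1.243572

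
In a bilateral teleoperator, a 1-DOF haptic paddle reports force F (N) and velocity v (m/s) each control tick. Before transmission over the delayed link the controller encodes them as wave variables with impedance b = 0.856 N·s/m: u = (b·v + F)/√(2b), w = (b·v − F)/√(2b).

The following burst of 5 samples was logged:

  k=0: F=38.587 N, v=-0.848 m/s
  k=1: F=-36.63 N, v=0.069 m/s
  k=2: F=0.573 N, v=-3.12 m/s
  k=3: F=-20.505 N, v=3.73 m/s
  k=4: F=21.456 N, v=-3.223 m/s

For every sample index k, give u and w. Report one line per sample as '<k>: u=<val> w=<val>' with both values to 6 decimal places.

k=0: b·v=0.856×(-0.848)=-0.725888; √(2b)=1.308434; u=(-0.725888+38.587)/1.308434=28.936199, w=(-0.725888−38.587)/1.308434=-30.045751
k=1: b·v=0.856×0.069=0.059064; √(2b)=1.308434; u=(0.059064+(-36.63))/1.308434=-27.950153, w=(0.059064−(-36.63))/1.308434=28.040435
k=2: b·v=0.856×(-3.12)=-2.670720; √(2b)=1.308434; u=(-2.670720+0.573)/1.308434=-1.603229, w=(-2.670720−0.573)/1.308434=-2.479085
k=3: b·v=0.856×3.73=3.192880; √(2b)=1.308434; u=(3.192880+(-20.505))/1.308434=-13.231174, w=(3.192880−(-20.505))/1.308434=18.111633
k=4: b·v=0.856×(-3.223)=-2.758888; √(2b)=1.308434; u=(-2.758888+21.456)/1.308434=14.289685, w=(-2.758888−21.456)/1.308434=-18.506768

0: u=28.936199 w=-30.045751
1: u=-27.950153 w=28.040435
2: u=-1.603229 w=-2.479085
3: u=-13.231174 w=18.111633
4: u=14.289685 w=-18.506768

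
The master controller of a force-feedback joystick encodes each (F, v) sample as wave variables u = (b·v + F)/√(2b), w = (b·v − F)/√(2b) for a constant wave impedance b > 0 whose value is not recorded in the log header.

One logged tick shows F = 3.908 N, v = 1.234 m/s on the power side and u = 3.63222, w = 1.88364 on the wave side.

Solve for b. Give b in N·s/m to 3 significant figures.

b = 9.99 N·s/m

u + w = 5.51586;  u + w = √(2b)·v, so √(2b) = 5.51586/1.234 = 4.46990.
b = (√(2b))²/2 = 19.98003/2 = 9.99002.
(Check via u − w = 2F/√(2b): u − w = 1.74858, 2F/√(2b) = 1.74858.)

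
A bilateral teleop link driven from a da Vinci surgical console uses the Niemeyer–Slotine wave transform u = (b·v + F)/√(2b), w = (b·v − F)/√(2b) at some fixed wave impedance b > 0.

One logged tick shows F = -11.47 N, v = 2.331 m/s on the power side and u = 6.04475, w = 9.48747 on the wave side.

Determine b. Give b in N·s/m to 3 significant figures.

u + w = 15.5322;  u + w = √(2b)·v, so √(2b) = 15.5322/2.331 = 6.6633.
b = (√(2b))²/2 = 44.4000/2 = 22.2000.
(Check via u − w = 2F/√(2b): u − w = -3.4427, 2F/√(2b) = -3.4427.)

b = 22.2 N·s/m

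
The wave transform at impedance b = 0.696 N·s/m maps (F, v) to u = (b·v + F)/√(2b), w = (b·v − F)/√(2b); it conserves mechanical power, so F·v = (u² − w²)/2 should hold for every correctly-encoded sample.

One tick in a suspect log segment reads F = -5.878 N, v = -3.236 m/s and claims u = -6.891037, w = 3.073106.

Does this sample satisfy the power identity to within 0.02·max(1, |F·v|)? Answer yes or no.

yes

F·v = (-5.878)×(-3.236) = 19.021208 W.
(u² − w²)/2 = (47.486391 − 9.443980)/2 = 19.021205 W.
|Δ| = 0.000003;  2% of max(1, |F·v|) = 0.380424.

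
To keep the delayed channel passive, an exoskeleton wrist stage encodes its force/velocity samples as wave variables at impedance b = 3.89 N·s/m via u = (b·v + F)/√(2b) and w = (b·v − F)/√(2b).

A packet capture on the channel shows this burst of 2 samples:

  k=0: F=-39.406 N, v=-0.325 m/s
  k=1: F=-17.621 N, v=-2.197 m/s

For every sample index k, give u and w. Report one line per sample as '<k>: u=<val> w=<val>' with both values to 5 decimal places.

k=0: b·v=3.89×(-0.325)=-1.26425; √(2b)=2.78927; u=(-1.26425+(-39.406))/2.78927=-14.58099, w=(-1.26425−(-39.406))/2.78927=13.67448
k=1: b·v=3.89×(-2.197)=-8.54633; √(2b)=2.78927; u=(-8.54633+(-17.621))/2.78927=-9.38144, w=(-8.54633−(-17.621))/2.78927=3.25343

0: u=-14.58099 w=13.67448
1: u=-9.38144 w=3.25343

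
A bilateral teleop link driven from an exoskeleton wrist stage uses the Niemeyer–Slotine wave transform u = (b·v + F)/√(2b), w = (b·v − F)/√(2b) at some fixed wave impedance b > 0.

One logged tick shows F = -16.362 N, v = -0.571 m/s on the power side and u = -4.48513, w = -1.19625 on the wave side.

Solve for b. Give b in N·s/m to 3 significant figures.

u + w = -5.68138;  u + w = √(2b)·v, so √(2b) = -5.68138/(-0.571) = 9.94988.
b = (√(2b))²/2 = 99.00006/2 = 49.50003.
(Check via u − w = 2F/√(2b): u − w = -3.28888, 2F/√(2b) = -3.28888.)

b = 49.5 N·s/m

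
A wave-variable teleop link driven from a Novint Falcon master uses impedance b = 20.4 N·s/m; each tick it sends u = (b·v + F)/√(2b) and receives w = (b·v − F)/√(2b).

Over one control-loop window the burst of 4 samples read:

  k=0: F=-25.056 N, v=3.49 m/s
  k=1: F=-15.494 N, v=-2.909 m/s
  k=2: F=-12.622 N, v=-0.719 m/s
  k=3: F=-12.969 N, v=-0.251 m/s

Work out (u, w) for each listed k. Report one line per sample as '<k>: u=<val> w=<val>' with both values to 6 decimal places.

k=0: b·v=20.4×3.49=71.196000; √(2b)=6.387488; u=(71.196000+(-25.056))/6.387488=7.223497, w=(71.196000−(-25.056))/6.387488=15.068835
k=1: b·v=20.4×(-2.909)=-59.343600; √(2b)=6.387488; u=(-59.343600+(-15.494))/6.387488=-11.716281, w=(-59.343600−(-15.494))/6.387488=-6.864921
k=2: b·v=20.4×(-0.719)=-14.667600; √(2b)=6.387488; u=(-14.667600+(-12.622))/6.387488=-4.272353, w=(-14.667600−(-12.622))/6.387488=-0.320251
k=3: b·v=20.4×(-0.251)=-5.120400; √(2b)=6.387488; u=(-5.120400+(-12.969))/6.387488=-2.832005, w=(-5.120400−(-12.969))/6.387488=1.228746

0: u=7.223497 w=15.068835
1: u=-11.716281 w=-6.864921
2: u=-4.272353 w=-0.320251
3: u=-2.832005 w=1.228746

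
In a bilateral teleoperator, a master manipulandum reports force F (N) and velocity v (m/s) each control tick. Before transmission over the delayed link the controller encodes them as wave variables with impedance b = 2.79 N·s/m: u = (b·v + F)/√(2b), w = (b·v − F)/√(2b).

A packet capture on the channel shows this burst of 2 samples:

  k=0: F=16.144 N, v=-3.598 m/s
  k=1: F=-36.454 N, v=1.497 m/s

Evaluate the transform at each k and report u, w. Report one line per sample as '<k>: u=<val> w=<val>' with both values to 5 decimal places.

k=0: b·v=2.79×(-3.598)=-10.03842; √(2b)=2.36220; u=(-10.03842+16.144)/2.36220=2.58470, w=(-10.03842−16.144)/2.36220=-11.08390
k=1: b·v=2.79×1.497=4.17663; √(2b)=2.36220; u=(4.17663+(-36.454))/2.36220=-13.66410, w=(4.17663−(-36.454))/2.36220=17.20032

0: u=2.58470 w=-11.08390
1: u=-13.66410 w=17.20032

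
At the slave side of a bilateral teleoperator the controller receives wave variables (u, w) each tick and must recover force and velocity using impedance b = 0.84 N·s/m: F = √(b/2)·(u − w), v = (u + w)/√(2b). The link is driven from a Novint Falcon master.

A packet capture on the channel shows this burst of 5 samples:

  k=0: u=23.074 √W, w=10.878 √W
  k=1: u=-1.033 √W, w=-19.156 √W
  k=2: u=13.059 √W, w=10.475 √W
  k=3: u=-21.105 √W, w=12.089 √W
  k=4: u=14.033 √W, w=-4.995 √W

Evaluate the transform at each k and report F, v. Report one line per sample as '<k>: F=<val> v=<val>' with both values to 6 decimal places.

0: F=7.903911 v=26.194537
1: F=11.745046 v=-15.576152
2: F=1.674623 v=18.156875
3: F=-21.512171 v=-6.955995
4: F=12.331553 v=6.972968

k=0: u−w=12.196000, u+w=33.952000; √(b/2)=0.648074, √(2b)=1.296148; F=0.648074×12.196=7.903911, v=33.952000/1.296148=26.194537
k=1: u−w=18.123000, u+w=-20.189000; √(b/2)=0.648074, √(2b)=1.296148; F=0.648074×18.123=11.745046, v=-20.189000/1.296148=-15.576152
k=2: u−w=2.584000, u+w=23.534000; √(b/2)=0.648074, √(2b)=1.296148; F=0.648074×2.584=1.674623, v=23.534000/1.296148=18.156875
k=3: u−w=-33.194000, u+w=-9.016000; √(b/2)=0.648074, √(2b)=1.296148; F=0.648074×(-33.194)=-21.512171, v=-9.016000/1.296148=-6.955995
k=4: u−w=19.028000, u+w=9.038000; √(b/2)=0.648074, √(2b)=1.296148; F=0.648074×19.028=12.331553, v=9.038000/1.296148=6.972968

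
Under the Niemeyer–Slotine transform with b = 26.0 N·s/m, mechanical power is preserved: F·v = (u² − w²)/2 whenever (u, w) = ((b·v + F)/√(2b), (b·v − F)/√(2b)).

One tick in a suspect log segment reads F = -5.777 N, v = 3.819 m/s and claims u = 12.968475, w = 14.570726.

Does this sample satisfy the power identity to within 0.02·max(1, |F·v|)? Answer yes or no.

yes

F·v = (-5.777)×3.819 = -22.062363 W.
(u² − w²)/2 = (168.181344 − 212.306056)/2 = -22.062356 W.
|Δ| = 0.000007;  2% of max(1, |F·v|) = 0.441247.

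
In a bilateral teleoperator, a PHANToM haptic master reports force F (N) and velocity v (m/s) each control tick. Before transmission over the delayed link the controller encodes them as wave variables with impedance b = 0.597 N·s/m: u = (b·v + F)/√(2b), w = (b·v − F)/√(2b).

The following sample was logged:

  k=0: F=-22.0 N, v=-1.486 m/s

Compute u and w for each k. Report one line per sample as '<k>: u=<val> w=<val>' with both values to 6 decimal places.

k=0: b·v=0.597×(-1.486)=-0.887142; √(2b)=1.092703; u=(-0.887142+(-22.0))/1.092703=-20.945436, w=(-0.887142−(-22.0))/1.092703=19.321679

0: u=-20.945436 w=19.321679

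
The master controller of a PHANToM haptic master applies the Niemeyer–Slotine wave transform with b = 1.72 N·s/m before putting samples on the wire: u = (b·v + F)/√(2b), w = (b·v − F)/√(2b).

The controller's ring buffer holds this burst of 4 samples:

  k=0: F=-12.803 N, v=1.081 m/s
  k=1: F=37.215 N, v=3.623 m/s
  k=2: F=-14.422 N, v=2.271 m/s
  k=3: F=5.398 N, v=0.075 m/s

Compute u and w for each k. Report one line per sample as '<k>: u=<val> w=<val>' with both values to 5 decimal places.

0: u=-5.90044 w=7.90539
1: u=23.42482 w=-16.70515
2: u=-5.66978 w=9.88186
3: u=2.97996 w=-2.84085

k=0: b·v=1.72×1.081=1.85932; √(2b)=1.85472; u=(1.85932+(-12.803))/1.85472=-5.90044, w=(1.85932−(-12.803))/1.85472=7.90539
k=1: b·v=1.72×3.623=6.23156; √(2b)=1.85472; u=(6.23156+37.215)/1.85472=23.42482, w=(6.23156−37.215)/1.85472=-16.70515
k=2: b·v=1.72×2.271=3.90612; √(2b)=1.85472; u=(3.90612+(-14.422))/1.85472=-5.66978, w=(3.90612−(-14.422))/1.85472=9.88186
k=3: b·v=1.72×0.075=0.12900; √(2b)=1.85472; u=(0.12900+5.398)/1.85472=2.97996, w=(0.12900−5.398)/1.85472=-2.84085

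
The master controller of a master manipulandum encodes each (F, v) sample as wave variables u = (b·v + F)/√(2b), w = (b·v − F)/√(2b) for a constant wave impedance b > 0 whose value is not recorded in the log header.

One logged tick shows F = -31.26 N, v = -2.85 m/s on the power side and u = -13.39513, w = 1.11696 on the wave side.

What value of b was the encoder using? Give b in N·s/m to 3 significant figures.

b = 9.28 N·s/m

u + w = -12.2782;  u + w = √(2b)·v, so √(2b) = -12.2782/(-2.85) = 4.3081.
b = (√(2b))²/2 = 18.5600/2 = 9.2800.
(Check via u − w = 2F/√(2b): u − w = -14.5121, 2F/√(2b) = -14.5121.)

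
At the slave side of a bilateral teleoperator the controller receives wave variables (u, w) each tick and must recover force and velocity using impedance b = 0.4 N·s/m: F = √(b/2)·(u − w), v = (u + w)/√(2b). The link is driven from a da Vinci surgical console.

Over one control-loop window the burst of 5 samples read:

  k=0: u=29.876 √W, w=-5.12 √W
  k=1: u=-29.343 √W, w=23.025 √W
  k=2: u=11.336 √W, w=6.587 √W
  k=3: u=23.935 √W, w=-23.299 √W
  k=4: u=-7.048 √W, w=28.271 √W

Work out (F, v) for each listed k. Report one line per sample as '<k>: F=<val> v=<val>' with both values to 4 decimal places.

0: F=15.6507 v=27.6780
1: F=-23.4197 v=-7.0637
2: F=2.1238 v=20.0385
3: F=21.1237 v=0.7111
4: F=-15.7951 v=23.7280

k=0: u−w=34.9960, u+w=24.7560; √(b/2)=0.4472, √(2b)=0.8944; F=0.4472×34.996=15.6507, v=24.7560/0.8944=27.6780
k=1: u−w=-52.3680, u+w=-6.3180; √(b/2)=0.4472, √(2b)=0.8944; F=0.4472×(-52.368)=-23.4197, v=-6.3180/0.8944=-7.0637
k=2: u−w=4.7490, u+w=17.9230; √(b/2)=0.4472, √(2b)=0.8944; F=0.4472×4.749=2.1238, v=17.9230/0.8944=20.0385
k=3: u−w=47.2340, u+w=0.6360; √(b/2)=0.4472, √(2b)=0.8944; F=0.4472×47.234=21.1237, v=0.6360/0.8944=0.7111
k=4: u−w=-35.3190, u+w=21.2230; √(b/2)=0.4472, √(2b)=0.8944; F=0.4472×(-35.319)=-15.7951, v=21.2230/0.8944=23.7280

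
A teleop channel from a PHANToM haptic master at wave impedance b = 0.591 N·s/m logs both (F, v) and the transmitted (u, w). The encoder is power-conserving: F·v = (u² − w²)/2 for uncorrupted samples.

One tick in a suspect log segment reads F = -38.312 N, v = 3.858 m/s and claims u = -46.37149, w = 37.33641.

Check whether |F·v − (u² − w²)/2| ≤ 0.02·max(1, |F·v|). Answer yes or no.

F·v = (-38.312)×3.858 = -147.80770 W.
(u² − w²)/2 = (2150.31508 − 1394.00751)/2 = 378.15379 W.
|Δ| = 525.96148;  2% of max(1, |F·v|) = 2.95615.

no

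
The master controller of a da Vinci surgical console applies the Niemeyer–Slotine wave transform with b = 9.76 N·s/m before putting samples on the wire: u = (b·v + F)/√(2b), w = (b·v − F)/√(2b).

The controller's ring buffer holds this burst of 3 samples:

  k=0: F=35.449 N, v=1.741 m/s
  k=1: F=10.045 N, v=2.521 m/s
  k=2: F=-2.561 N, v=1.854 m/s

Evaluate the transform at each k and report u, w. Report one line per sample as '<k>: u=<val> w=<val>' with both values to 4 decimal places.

0: u=11.8695 w=-4.1775
1: u=7.8426 w=3.2955
2: u=3.5160 w=4.6753

k=0: b·v=9.76×1.741=16.9922; √(2b)=4.4181; u=(16.9922+35.449)/4.4181=11.8695, w=(16.9922−35.449)/4.4181=-4.1775
k=1: b·v=9.76×2.521=24.6050; √(2b)=4.4181; u=(24.6050+10.045)/4.4181=7.8426, w=(24.6050−10.045)/4.4181=3.2955
k=2: b·v=9.76×1.854=18.0950; √(2b)=4.4181; u=(18.0950+(-2.561))/4.4181=3.5160, w=(18.0950−(-2.561))/4.4181=4.6753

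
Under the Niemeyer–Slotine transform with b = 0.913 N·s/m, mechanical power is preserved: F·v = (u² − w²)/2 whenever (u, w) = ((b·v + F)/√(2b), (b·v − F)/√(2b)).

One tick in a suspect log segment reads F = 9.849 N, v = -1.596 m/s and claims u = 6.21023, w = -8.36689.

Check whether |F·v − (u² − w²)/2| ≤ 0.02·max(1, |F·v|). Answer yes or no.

yes

F·v = 9.849×(-1.596) = -15.7190 W.
(u² − w²)/2 = (38.5670 − 70.0048)/2 = -15.7189 W.
|Δ| = 0.0001;  2% of max(1, |F·v|) = 0.3144.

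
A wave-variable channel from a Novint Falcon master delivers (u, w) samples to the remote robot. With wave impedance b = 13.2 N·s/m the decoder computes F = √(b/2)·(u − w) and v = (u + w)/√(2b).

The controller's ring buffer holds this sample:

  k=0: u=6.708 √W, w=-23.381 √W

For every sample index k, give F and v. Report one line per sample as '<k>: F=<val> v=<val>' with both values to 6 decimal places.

k=0: u−w=30.089000, u+w=-16.673000; √(b/2)=2.569047, √(2b)=5.138093; F=2.569047×30.089=77.300041, v=-16.673000/5.138093=-3.244978

0: F=77.300041 v=-3.244978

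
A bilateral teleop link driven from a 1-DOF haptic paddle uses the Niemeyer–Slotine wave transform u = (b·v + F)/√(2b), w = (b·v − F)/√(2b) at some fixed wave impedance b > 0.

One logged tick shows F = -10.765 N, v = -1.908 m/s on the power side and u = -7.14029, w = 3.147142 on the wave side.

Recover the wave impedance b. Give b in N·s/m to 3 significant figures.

u + w = -3.993148;  u + w = √(2b)·v, so √(2b) = -3.993148/(-1.908) = 2.092845.
b = (√(2b))²/2 = 4.380000/2 = 2.190000.
(Check via u − w = 2F/√(2b): u − w = -10.287432, 2F/√(2b) = -10.287432.)

b = 2.19 N·s/m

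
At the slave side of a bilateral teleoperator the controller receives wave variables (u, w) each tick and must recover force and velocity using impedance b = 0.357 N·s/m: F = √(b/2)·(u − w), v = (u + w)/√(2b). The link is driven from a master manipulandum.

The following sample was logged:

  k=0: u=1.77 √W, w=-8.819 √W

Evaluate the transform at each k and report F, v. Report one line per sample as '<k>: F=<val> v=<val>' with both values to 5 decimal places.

k=0: u−w=10.58900, u+w=-7.04900; √(b/2)=0.42249, √(2b)=0.84499; F=0.42249×10.589=4.47377, v=-7.04900/0.84499=-8.34216

0: F=4.47377 v=-8.34216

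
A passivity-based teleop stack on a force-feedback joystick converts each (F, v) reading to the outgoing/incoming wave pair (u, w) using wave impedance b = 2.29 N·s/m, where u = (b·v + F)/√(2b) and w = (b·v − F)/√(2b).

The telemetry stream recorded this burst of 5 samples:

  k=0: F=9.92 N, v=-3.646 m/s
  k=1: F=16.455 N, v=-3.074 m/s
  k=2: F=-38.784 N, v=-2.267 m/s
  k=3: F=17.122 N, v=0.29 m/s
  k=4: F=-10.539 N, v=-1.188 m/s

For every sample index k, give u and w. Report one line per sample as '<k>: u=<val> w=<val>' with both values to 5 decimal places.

k=0: b·v=2.29×(-3.646)=-8.34934; √(2b)=2.14009; u=(-8.34934+9.92)/2.14009=0.73392, w=(-8.34934−9.92)/2.14009=-8.53670
k=1: b·v=2.29×(-3.074)=-7.03946; √(2b)=2.14009; u=(-7.03946+16.455)/2.14009=4.39959, w=(-7.03946−16.455)/2.14009=-10.97824
k=2: b·v=2.29×(-2.267)=-5.19143; √(2b)=2.14009; u=(-5.19143+(-38.784))/2.14009=-20.54837, w=(-5.19143−(-38.784))/2.14009=15.69678
k=3: b·v=2.29×0.29=0.66410; √(2b)=2.14009; u=(0.66410+17.122)/2.14009=8.31090, w=(0.66410−17.122)/2.14009=-7.69027
k=4: b·v=2.29×(-1.188)=-2.72052; √(2b)=2.14009; u=(-2.72052+(-10.539))/2.14009=-6.19577, w=(-2.72052−(-10.539))/2.14009=3.65334

0: u=0.73392 w=-8.53670
1: u=4.39959 w=-10.97824
2: u=-20.54837 w=15.69678
3: u=8.31090 w=-7.69027
4: u=-6.19577 w=3.65334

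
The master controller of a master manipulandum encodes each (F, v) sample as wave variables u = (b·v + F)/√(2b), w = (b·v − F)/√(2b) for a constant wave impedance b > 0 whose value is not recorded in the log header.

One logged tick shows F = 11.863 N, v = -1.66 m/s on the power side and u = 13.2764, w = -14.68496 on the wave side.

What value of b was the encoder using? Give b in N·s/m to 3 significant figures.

u + w = -1.40856;  u + w = √(2b)·v, so √(2b) = -1.40856/(-1.66) = 0.84853.
b = (√(2b))²/2 = 0.72000/2 = 0.36000.
(Check via u − w = 2F/√(2b): u − w = 27.96136, 2F/√(2b) = 27.96129.)

b = 0.36 N·s/m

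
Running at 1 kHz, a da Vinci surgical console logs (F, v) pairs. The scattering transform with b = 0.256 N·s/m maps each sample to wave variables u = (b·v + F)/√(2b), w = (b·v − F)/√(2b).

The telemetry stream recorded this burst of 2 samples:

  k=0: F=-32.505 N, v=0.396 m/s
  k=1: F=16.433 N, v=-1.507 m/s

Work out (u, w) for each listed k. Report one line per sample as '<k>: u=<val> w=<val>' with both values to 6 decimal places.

0: u=-45.285441 w=45.568796
1: u=22.426655 w=-23.504976

k=0: b·v=0.256×0.396=0.101376; √(2b)=0.715542; u=(0.101376+(-32.505))/0.715542=-45.285441, w=(0.101376−(-32.505))/0.715542=45.568796
k=1: b·v=0.256×(-1.507)=-0.385792; √(2b)=0.715542; u=(-0.385792+16.433)/0.715542=22.426655, w=(-0.385792−16.433)/0.715542=-23.504976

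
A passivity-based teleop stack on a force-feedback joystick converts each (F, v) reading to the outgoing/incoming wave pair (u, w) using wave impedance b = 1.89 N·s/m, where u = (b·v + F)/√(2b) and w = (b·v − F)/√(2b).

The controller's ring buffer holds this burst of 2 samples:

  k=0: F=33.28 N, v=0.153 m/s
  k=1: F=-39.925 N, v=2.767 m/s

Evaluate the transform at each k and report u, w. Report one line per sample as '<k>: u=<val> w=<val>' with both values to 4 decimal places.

0: u=17.2661 w=-16.9687
1: u=-17.8454 w=23.2250

k=0: b·v=1.89×0.153=0.2892; √(2b)=1.9442; u=(0.2892+33.28)/1.9442=17.2661, w=(0.2892−33.28)/1.9442=-16.9687
k=1: b·v=1.89×2.767=5.2296; √(2b)=1.9442; u=(5.2296+(-39.925))/1.9442=-17.8454, w=(5.2296−(-39.925))/1.9442=23.2250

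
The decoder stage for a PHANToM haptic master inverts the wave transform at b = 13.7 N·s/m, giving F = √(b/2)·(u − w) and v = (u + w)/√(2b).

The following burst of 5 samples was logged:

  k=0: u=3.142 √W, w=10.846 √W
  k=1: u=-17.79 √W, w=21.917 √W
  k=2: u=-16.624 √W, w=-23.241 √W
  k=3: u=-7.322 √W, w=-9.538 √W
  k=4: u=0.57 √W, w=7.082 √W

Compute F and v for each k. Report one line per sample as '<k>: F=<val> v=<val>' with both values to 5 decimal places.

0: F=-20.16330 v=2.67227
1: F=-103.92316 v=0.78842
2: F=17.31835 v=-7.61582
3: F=5.79983 v=-3.22094
4: F=-17.04354 v=1.46184

k=0: u−w=-7.70400, u+w=13.98800; √(b/2)=2.61725, √(2b)=5.23450; F=2.61725×(-7.704)=-20.16330, v=13.98800/5.23450=2.67227
k=1: u−w=-39.70700, u+w=4.12700; √(b/2)=2.61725, √(2b)=5.23450; F=2.61725×(-39.707)=-103.92316, v=4.12700/5.23450=0.78842
k=2: u−w=6.61700, u+w=-39.86500; √(b/2)=2.61725, √(2b)=5.23450; F=2.61725×6.617=17.31835, v=-39.86500/5.23450=-7.61582
k=3: u−w=2.21600, u+w=-16.86000; √(b/2)=2.61725, √(2b)=5.23450; F=2.61725×2.216=5.79983, v=-16.86000/5.23450=-3.22094
k=4: u−w=-6.51200, u+w=7.65200; √(b/2)=2.61725, √(2b)=5.23450; F=2.61725×(-6.512)=-17.04354, v=7.65200/5.23450=1.46184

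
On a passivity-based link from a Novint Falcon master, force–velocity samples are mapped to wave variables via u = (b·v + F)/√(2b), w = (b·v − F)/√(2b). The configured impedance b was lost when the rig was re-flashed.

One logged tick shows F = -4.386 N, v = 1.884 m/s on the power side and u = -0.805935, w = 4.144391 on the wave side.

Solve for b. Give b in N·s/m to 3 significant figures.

b = 1.57 N·s/m

u + w = 3.338456;  u + w = √(2b)·v, so √(2b) = 3.338456/1.884 = 1.772004.
b = (√(2b))²/2 = 3.139999/2 = 1.570000.
(Check via u − w = 2F/√(2b): u − w = -4.950326, 2F/√(2b) = -4.950327.)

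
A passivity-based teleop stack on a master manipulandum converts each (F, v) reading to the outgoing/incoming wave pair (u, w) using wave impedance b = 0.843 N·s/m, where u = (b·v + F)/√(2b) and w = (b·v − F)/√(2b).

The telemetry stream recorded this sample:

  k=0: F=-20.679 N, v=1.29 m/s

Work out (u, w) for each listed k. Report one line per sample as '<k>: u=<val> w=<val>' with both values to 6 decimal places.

0: u=-15.088274 w=16.763288

k=0: b·v=0.843×1.29=1.087470; √(2b)=1.298461; u=(1.087470+(-20.679))/1.298461=-15.088274, w=(1.087470−(-20.679))/1.298461=16.763288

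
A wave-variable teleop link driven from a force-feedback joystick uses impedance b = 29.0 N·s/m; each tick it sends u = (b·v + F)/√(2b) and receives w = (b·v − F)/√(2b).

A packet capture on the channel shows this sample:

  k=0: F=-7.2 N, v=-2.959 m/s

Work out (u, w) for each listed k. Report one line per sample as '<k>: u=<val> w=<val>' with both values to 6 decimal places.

k=0: b·v=29.0×(-2.959)=-85.811000; √(2b)=7.615773; u=(-85.811000+(-7.2))/7.615773=-12.212943, w=(-85.811000−(-7.2))/7.615773=-10.322130

0: u=-12.212943 w=-10.322130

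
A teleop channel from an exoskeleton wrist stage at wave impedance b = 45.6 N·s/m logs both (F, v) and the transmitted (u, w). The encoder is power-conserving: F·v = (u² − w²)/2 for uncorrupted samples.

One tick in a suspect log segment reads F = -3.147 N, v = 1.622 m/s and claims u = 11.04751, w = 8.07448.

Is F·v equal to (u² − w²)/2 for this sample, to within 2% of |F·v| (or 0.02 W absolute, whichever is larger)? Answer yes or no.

no

F·v = (-3.147)×1.622 = -5.1044 W.
(u² − w²)/2 = (122.0475 − 65.1972)/2 = 28.4251 W.
|Δ| = 33.5296;  2% of max(1, |F·v|) = 0.1021.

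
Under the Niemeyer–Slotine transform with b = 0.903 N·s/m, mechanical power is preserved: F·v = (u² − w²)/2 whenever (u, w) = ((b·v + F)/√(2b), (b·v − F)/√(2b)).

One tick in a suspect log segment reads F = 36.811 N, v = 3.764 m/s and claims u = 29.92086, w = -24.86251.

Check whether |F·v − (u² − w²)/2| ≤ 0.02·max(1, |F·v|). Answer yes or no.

yes

F·v = 36.811×3.764 = 138.55660 W.
(u² − w²)/2 = (895.25786 − 618.14440)/2 = 138.55673 W.
|Δ| = 0.00013;  2% of max(1, |F·v|) = 2.77113.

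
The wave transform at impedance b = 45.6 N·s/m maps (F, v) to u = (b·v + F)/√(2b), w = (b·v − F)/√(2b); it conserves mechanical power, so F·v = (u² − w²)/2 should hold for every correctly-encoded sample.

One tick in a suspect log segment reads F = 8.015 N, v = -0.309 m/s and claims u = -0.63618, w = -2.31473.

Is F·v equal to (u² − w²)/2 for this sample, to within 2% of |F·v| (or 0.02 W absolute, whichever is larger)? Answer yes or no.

F·v = 8.015×(-0.309) = -2.47664 W.
(u² − w²)/2 = (0.40472 − 5.35797)/2 = -2.47662 W.
|Δ| = 0.00001;  2% of max(1, |F·v|) = 0.04953.

yes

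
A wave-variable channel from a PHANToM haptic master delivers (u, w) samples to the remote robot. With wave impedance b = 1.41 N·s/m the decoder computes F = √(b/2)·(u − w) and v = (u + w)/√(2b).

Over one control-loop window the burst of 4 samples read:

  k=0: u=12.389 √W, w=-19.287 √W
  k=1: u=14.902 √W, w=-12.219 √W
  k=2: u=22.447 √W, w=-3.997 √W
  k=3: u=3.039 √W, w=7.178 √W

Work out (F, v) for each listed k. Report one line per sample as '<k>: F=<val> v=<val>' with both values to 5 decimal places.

k=0: u−w=31.67600, u+w=-6.89800; √(b/2)=0.83964, √(2b)=1.67929; F=0.83964×31.676=26.59652, v=-6.89800/1.67929=-4.10770
k=1: u−w=27.12100, u+w=2.68300; √(b/2)=0.83964, √(2b)=1.67929; F=0.83964×27.121=22.77195, v=2.68300/1.67929=1.59770
k=2: u−w=26.44400, u+w=18.45000; √(b/2)=0.83964, √(2b)=1.67929; F=0.83964×26.444=22.20351, v=18.45000/1.67929=10.98682
k=3: u−w=-4.13900, u+w=10.21700; √(b/2)=0.83964, √(2b)=1.67929; F=0.83964×(-4.139)=-3.47528, v=10.21700/1.67929=6.08413

0: F=26.59652 v=-4.10770
1: F=22.77195 v=1.59770
2: F=22.20351 v=10.98682
3: F=-3.47528 v=6.08413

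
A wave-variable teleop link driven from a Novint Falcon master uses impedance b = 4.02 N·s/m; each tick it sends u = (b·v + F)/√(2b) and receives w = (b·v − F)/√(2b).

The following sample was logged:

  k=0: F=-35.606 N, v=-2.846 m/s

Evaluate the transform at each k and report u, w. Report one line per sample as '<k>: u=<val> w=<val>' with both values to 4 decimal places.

k=0: b·v=4.02×(-2.846)=-11.4409; √(2b)=2.8355; u=(-11.4409+(-35.606))/2.8355=-16.5922, w=(-11.4409−(-35.606))/2.8355=8.5224

0: u=-16.5922 w=8.5224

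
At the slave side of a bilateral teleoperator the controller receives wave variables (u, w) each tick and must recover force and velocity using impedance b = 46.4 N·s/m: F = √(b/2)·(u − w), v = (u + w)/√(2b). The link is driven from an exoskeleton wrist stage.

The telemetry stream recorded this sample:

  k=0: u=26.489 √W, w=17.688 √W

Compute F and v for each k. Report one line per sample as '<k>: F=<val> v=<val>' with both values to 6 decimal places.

k=0: u−w=8.801000, u+w=44.177000; √(b/2)=4.816638, √(2b)=9.633276; F=4.816638×8.801=42.391230, v=44.177000/9.633276=4.585875

0: F=42.391230 v=4.585875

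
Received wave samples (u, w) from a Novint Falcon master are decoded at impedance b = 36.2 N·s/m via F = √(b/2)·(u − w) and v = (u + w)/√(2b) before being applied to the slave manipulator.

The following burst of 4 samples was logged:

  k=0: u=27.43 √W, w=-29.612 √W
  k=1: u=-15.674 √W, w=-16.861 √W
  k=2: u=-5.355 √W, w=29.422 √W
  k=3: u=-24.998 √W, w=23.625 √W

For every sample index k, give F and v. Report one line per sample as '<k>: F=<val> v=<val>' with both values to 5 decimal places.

k=0: u−w=57.04200, u+w=-2.18200; √(b/2)=4.25441, √(2b)=8.50882; F=4.25441×57.042=242.68003, v=-2.18200/8.50882=-0.25644
k=1: u−w=1.18700, u+w=-32.53500; √(b/2)=4.25441, √(2b)=8.50882; F=4.25441×1.187=5.04998, v=-32.53500/8.50882=-3.82368
k=2: u−w=-34.77700, u+w=24.06700; √(b/2)=4.25441, √(2b)=8.50882; F=4.25441×(-34.777)=-147.95560, v=24.06700/8.50882=2.82848
k=3: u−w=-48.62300, u+w=-1.37300; √(b/2)=4.25441, √(2b)=8.50882; F=4.25441×(-48.623)=-206.86215, v=-1.37300/8.50882=-0.16136

0: F=242.68003 v=-0.25644
1: F=5.04998 v=-3.82368
2: F=-147.95560 v=2.82848
3: F=-206.86215 v=-0.16136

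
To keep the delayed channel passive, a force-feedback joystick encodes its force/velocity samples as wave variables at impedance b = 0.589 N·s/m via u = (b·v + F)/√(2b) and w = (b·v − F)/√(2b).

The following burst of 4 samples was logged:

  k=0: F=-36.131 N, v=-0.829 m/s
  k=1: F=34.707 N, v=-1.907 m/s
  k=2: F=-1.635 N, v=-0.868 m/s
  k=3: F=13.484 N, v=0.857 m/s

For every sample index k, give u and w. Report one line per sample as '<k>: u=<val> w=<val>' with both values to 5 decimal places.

0: u=-33.73939 w=32.83962
1: u=30.94261 w=-33.01238
2: u=-1.97746 w=1.03537
3: u=12.88864 w=-11.95849

k=0: b·v=0.589×(-0.829)=-0.48828; √(2b)=1.08536; u=(-0.48828+(-36.131))/1.08536=-33.73939, w=(-0.48828−(-36.131))/1.08536=32.83962
k=1: b·v=0.589×(-1.907)=-1.12322; √(2b)=1.08536; u=(-1.12322+34.707)/1.08536=30.94261, w=(-1.12322−34.707)/1.08536=-33.01238
k=2: b·v=0.589×(-0.868)=-0.51125; √(2b)=1.08536; u=(-0.51125+(-1.635))/1.08536=-1.97746, w=(-0.51125−(-1.635))/1.08536=1.03537
k=3: b·v=0.589×0.857=0.50477; √(2b)=1.08536; u=(0.50477+13.484)/1.08536=12.88864, w=(0.50477−13.484)/1.08536=-11.95849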